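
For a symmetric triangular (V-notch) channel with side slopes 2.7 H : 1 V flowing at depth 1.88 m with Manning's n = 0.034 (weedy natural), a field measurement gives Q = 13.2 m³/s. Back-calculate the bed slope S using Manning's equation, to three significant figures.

0.00262

A = z·y² = 2.7×1.88² = 9.543 m²
P = 2y√(1+z²) = 2×1.88×√(1+2.7²) = 10.83 m
R = A/P = 9.543/10.83 = 0.8815 m
S = (Q·n / (1·A·R^(2/3)))² = (13.2×0.034 / (1×9.543×0.9193))² = 0.002617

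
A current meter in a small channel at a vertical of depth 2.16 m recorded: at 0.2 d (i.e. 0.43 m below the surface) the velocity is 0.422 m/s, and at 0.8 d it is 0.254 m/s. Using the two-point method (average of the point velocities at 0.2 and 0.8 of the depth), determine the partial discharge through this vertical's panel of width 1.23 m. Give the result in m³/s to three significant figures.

0.898 m³/s

v̄ = (0.422 + 0.254) / 2 = 0.3380 m/s
q = v̄ × d × w = 0.3380 × 2.16 × 1.23 = 0.8980 m³/s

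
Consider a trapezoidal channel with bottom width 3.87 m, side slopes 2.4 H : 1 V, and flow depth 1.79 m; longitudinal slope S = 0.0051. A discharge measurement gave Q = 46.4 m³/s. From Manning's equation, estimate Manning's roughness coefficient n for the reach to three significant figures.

0.0241

A = (b + z·y)·y = (3.87 + 2.4×1.79)×1.79 = 14.62 m²
P = b + 2y√(1+z²) = 3.87 + 2×1.79×√(1+2.4²) = 13.18 m
R = A/P = 14.62/13.18 = 1.109 m
n = (1/Q)·A·R^(2/3)·S^(1/2) = (1/46.4) × 14.62 × 1.072 × 0.07141 = 0.02411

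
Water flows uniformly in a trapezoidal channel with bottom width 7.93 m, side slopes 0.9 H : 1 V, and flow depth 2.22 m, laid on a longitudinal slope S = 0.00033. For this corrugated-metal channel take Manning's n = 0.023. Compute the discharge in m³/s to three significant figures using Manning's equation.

A = (b + z·y)·y = (7.93 + 0.9×2.22)×2.22 = 22.04 m²
P = b + 2y√(1+z²) = 7.93 + 2×2.22×√(1+0.9²) = 13.90 m
R = A/P = 22.04/13.90 = 1.585 m
Q = (1/n)·A·R^(2/3)·S^(1/2) = (1/0.023) × 22.04 × 1.585^(2/3) × 0.00033^(1/2) = 23.67 m³/s

23.7 m³/s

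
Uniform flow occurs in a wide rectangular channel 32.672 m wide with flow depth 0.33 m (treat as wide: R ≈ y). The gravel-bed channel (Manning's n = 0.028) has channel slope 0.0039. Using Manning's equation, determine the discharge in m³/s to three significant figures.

A = b·y = 32.672 × 0.33 = 10.78 m²
Wide channel: R ≈ y = 0.33 m
Q = (1/n)·A·R^(2/3)·S^(1/2) = (1/0.028) × 10.78 × 0.3300^(2/3) × 0.0039^(1/2) = 11.48 m³/s

11.5 m³/s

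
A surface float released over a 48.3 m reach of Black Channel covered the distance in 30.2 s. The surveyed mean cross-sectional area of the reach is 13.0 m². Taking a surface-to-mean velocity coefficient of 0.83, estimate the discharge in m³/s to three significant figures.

17.3 m³/s

v_surface = L / t̄ = 48.3 / 30.2 = 1.599 m/s
v_mean = 0.83 × 1.599 = 1.327 m/s
Q = A × v_mean = 13.0 × 1.327 = 17.26 m³/s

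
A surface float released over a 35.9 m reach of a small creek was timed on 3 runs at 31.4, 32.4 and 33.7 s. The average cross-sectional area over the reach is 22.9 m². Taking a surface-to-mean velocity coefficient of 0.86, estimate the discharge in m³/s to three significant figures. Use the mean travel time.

21.8 m³/s

t̄ = (31.4 + 32.4 + 33.7) / 3 = 32.5 s
v_surface = L / t̄ = 35.9 / 32.5 = 1.105 m/s
v_mean = 0.86 × 1.105 = 0.9500 m/s
Q = A × v_mean = 22.9 × 0.9500 = 21.75 m³/s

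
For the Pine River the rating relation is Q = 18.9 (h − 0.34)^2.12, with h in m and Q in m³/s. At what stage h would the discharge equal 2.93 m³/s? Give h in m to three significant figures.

h − h₀ = (Q/C)^(1/b) = (2.93/18.9)^(1/2.12) = 0.4151 m
h = 0.34 + 0.4151 = 0.7551 m

0.755 m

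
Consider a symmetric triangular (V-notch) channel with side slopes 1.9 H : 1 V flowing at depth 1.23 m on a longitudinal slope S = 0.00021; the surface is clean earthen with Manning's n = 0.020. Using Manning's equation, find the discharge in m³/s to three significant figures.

A = z·y² = 1.9×1.23² = 2.875 m²
P = 2y√(1+z²) = 2×1.23×√(1+1.9²) = 5.282 m
R = A/P = 2.875/5.282 = 0.5442 m
Q = (1/n)·A·R^(2/3)·S^(1/2) = (1/0.020) × 2.875 × 0.5442^(2/3) × 0.00021^(1/2) = 1.388 m³/s

1.39 m³/s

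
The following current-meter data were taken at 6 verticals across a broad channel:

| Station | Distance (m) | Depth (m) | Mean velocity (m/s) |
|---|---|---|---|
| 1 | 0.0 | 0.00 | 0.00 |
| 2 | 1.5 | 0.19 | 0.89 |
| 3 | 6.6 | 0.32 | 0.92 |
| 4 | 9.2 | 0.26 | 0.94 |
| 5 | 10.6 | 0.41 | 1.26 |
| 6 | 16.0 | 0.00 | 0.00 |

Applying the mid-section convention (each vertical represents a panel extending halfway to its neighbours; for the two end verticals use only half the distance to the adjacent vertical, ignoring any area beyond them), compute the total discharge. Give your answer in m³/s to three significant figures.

w_2 = (6.6 − 0.0)/2 = 3.3 m; q_2 = 0.89 × 0.19 × 3.3 = 0.5580 m³/s
w_3 = (9.2 − 1.5)/2 = 3.85 m; q_3 = 0.92 × 0.32 × 3.85 = 1.133 m³/s
w_4 = (10.6 − 6.6)/2 = 2 m; q_4 = 0.94 × 0.26 × 2 = 0.4888 m³/s
w_5 = (16.0 − 9.2)/2 = 3.4 m; q_5 = 1.26 × 0.41 × 3.4 = 1.756 m³/s
Stations 1, 6 contribute zero (depth or velocity is 0).
Q = Σ qᵢ = 3.937 m³/s

3.94 m³/s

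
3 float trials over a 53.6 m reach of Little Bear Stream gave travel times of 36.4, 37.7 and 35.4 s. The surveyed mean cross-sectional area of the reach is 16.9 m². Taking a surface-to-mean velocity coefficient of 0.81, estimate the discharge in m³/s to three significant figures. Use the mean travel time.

20.1 m³/s

t̄ = (36.4 + 37.7 + 35.4) / 3 = 36.5 s
v_surface = L / t̄ = 53.6 / 36.5 = 1.468 m/s
v_mean = 0.81 × 1.468 = 1.189 m/s
Q = A × v_mean = 16.9 × 1.189 = 20.10 m³/s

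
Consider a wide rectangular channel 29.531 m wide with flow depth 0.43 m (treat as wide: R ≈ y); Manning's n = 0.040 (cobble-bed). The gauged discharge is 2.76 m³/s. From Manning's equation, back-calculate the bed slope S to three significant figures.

A = b·y = 29.531 × 0.43 = 12.70 m²
Wide channel: R ≈ y = 0.43 m
S = (Q·n / (1·A·R^(2/3)))² = (2.76×0.040 / (1×12.70×0.5697))² = 0.0002329

0.000233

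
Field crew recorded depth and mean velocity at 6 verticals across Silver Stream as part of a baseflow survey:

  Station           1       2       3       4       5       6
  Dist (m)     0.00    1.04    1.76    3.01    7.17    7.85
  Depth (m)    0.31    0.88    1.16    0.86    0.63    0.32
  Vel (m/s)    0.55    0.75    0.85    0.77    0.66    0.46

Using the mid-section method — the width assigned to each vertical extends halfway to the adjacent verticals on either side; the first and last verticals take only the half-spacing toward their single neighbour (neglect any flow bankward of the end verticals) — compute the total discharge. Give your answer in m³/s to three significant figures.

w_1 = (1.04 − 0.00)/2 = 0.52 m; q_1 = 0.55 × 0.31 × 0.52 = 0.08866 m³/s
w_2 = (1.76 − 0.00)/2 = 0.88 m; q_2 = 0.75 × 0.88 × 0.88 = 0.5808 m³/s
w_3 = (3.01 − 1.04)/2 = 0.985 m; q_3 = 0.85 × 1.16 × 0.985 = 0.9712 m³/s
w_4 = (7.17 − 1.76)/2 = 2.705 m; q_4 = 0.77 × 0.86 × 2.705 = 1.791 m³/s
w_5 = (7.85 − 3.01)/2 = 2.42 m; q_5 = 0.66 × 0.63 × 2.42 = 1.006 m³/s
w_6 = (7.85 − 7.17)/2 = 0.34 m; q_6 = 0.46 × 0.32 × 0.34 = 0.05005 m³/s
Q = Σ qᵢ = 4.488 m³/s

4.49 m³/s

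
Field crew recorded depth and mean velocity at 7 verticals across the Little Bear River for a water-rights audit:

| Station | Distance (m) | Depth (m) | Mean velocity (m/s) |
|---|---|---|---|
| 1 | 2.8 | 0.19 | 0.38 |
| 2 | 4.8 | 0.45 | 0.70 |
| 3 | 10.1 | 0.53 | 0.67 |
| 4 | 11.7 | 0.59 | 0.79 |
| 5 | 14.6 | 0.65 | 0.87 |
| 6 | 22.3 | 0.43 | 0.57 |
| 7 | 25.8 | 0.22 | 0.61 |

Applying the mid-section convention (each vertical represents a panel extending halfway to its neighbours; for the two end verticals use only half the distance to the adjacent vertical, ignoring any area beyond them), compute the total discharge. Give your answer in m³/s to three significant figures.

8.10 m³/s

w_1 = (4.8 − 2.8)/2 = 1 m; q_1 = 0.38 × 0.19 × 1 = 0.07220 m³/s
w_2 = (10.1 − 2.8)/2 = 3.65 m; q_2 = 0.70 × 0.45 × 3.65 = 1.150 m³/s
w_3 = (11.7 − 4.8)/2 = 3.45 m; q_3 = 0.67 × 0.53 × 3.45 = 1.225 m³/s
w_4 = (14.6 − 10.1)/2 = 2.25 m; q_4 = 0.79 × 0.59 × 2.25 = 1.049 m³/s
w_5 = (22.3 − 11.7)/2 = 5.3 m; q_5 = 0.87 × 0.65 × 5.3 = 2.997 m³/s
w_6 = (25.8 − 14.6)/2 = 5.6 m; q_6 = 0.57 × 0.43 × 5.6 = 1.373 m³/s
w_7 = (25.8 − 22.3)/2 = 1.75 m; q_7 = 0.61 × 0.22 × 1.75 = 0.2349 m³/s
Q = Σ qᵢ = 8.100 m³/s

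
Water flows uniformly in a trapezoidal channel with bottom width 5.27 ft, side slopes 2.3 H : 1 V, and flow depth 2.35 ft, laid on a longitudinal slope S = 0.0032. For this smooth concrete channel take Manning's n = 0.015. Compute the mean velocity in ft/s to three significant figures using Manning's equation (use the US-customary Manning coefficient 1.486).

7.25 ft/s

A = (b + z·y)·y = (5.27 + 2.3×2.35)×2.35 = 25.09 ft²
P = b + 2y√(1+z²) = 5.27 + 2×2.35×√(1+2.3²) = 17.06 ft
R = A/P = 25.09/17.06 = 1.471 ft
Q = (1.486/n)·A·R^(2/3)·S^(1/2) = (1.486/0.015) × 25.09 × 1.471^(2/3) × 0.0032^(1/2) = 181.8 ft³/s
V = Q/A = 181.8/25.09 = 7.247 ft/s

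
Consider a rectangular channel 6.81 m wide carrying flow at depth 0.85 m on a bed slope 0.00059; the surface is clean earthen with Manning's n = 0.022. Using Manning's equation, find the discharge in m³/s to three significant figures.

4.94 m³/s

A = b·y = 6.81 × 0.85 = 5.789 m²
P = b + 2y = 6.81 + 2×0.85 = 8.510 m
R = A/P = 5.789/8.510 = 0.6802 m
Q = (1/n)·A·R^(2/3)·S^(1/2) = (1/0.022) × 5.789 × 0.6802^(2/3) × 0.00059^(1/2) = 4.943 m³/s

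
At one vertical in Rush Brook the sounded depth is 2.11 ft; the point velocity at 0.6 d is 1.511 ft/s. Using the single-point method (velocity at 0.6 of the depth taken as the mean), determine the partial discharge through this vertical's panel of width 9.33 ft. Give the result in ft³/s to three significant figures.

v̄ = v₀.₆ = 1.511 ft/s
q = v̄ × d × w = 1.511 × 2.11 × 9.33 = 29.75 ft³/s

29.7 ft³/s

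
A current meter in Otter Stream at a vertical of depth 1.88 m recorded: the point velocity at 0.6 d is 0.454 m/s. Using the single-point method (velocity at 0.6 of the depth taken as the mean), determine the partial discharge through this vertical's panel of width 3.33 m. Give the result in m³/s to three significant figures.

2.84 m³/s

v̄ = v₀.₆ = 0.454 m/s
q = v̄ × d × w = 0.4540 × 1.88 × 3.33 = 2.842 m³/s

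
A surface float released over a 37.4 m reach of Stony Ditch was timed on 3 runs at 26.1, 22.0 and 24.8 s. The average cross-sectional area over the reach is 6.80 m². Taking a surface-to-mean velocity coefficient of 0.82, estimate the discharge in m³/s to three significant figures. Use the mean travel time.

8.58 m³/s

t̄ = (26.1 + 22.0 + 24.8) / 3 = 24.3 s
v_surface = L / t̄ = 37.4 / 24.3 = 1.539 m/s
v_mean = 0.82 × 1.539 = 1.262 m/s
Q = A × v_mean = 6.80 × 1.262 = 8.582 m³/s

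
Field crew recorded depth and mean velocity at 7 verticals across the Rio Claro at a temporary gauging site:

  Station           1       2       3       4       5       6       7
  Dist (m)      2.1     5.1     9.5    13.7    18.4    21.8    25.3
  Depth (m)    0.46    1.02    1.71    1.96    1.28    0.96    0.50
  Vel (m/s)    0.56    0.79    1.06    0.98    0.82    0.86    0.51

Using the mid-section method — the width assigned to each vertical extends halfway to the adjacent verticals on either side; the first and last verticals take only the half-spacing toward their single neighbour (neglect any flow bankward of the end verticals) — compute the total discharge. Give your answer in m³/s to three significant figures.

27.3 m³/s

w_1 = (5.1 − 2.1)/2 = 1.5 m; q_1 = 0.56 × 0.46 × 1.5 = 0.3864 m³/s
w_2 = (9.5 − 2.1)/2 = 3.7 m; q_2 = 0.79 × 1.02 × 3.7 = 2.981 m³/s
w_3 = (13.7 − 5.1)/2 = 4.3 m; q_3 = 1.06 × 1.71 × 4.3 = 7.794 m³/s
w_4 = (18.4 − 9.5)/2 = 4.45 m; q_4 = 0.98 × 1.96 × 4.45 = 8.548 m³/s
w_5 = (21.8 − 13.7)/2 = 4.05 m; q_5 = 0.82 × 1.28 × 4.05 = 4.251 m³/s
w_6 = (25.3 − 18.4)/2 = 3.45 m; q_6 = 0.86 × 0.96 × 3.45 = 2.848 m³/s
w_7 = (25.3 − 21.8)/2 = 1.75 m; q_7 = 0.51 × 0.50 × 1.75 = 0.4463 m³/s
Q = Σ qᵢ = 27.26 m³/s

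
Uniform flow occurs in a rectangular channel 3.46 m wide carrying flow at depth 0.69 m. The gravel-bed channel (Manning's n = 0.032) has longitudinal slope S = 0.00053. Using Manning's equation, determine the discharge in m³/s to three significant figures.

1.07 m³/s

A = b·y = 3.46 × 0.69 = 2.387 m²
P = b + 2y = 3.46 + 2×0.69 = 4.840 m
R = A/P = 2.387/4.840 = 0.4933 m
Q = (1/n)·A·R^(2/3)·S^(1/2) = (1/0.032) × 2.387 × 0.4933^(2/3) × 0.00053^(1/2) = 1.072 m³/s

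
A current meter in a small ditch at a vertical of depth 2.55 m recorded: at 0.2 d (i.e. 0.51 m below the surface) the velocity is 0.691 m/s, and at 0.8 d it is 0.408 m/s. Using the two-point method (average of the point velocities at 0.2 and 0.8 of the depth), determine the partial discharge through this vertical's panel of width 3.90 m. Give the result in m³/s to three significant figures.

v̄ = (0.691 + 0.408) / 2 = 0.5495 m/s
q = v̄ × d × w = 0.5495 × 2.55 × 3.90 = 5.465 m³/s

5.46 m³/s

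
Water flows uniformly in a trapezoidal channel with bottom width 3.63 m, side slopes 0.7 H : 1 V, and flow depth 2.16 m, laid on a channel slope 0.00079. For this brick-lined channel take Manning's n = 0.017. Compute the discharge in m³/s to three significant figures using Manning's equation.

A = (b + z·y)·y = (3.63 + 0.7×2.16)×2.16 = 11.11 m²
P = b + 2y√(1+z²) = 3.63 + 2×2.16×√(1+0.7²) = 8.903 m
R = A/P = 11.11/8.903 = 1.247 m
Q = (1/n)·A·R^(2/3)·S^(1/2) = (1/0.017) × 11.11 × 1.247^(2/3) × 0.00079^(1/2) = 21.28 m³/s

21.3 m³/s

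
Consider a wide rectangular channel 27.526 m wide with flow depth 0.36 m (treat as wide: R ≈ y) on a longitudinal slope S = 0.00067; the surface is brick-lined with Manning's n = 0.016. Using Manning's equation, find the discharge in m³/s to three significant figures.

A = b·y = 27.526 × 0.36 = 9.909 m²
Wide channel: R ≈ y = 0.36 m
Q = (1/n)·A·R^(2/3)·S^(1/2) = (1/0.016) × 9.909 × 0.3600^(2/3) × 0.00067^(1/2) = 8.113 m³/s

8.11 m³/s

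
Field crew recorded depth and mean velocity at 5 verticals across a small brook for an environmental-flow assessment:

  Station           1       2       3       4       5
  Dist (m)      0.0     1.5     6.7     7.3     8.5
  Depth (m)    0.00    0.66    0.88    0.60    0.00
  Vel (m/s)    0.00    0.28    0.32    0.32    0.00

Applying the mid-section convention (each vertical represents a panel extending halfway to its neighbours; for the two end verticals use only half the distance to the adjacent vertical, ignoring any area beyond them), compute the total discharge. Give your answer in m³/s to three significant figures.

w_2 = (6.7 − 0.0)/2 = 3.35 m; q_2 = 0.28 × 0.66 × 3.35 = 0.6191 m³/s
w_3 = (7.3 − 1.5)/2 = 2.9 m; q_3 = 0.32 × 0.88 × 2.9 = 0.8166 m³/s
w_4 = (8.5 − 6.7)/2 = 0.9 m; q_4 = 0.32 × 0.60 × 0.9 = 0.1728 m³/s
Stations 1, 5 contribute zero (depth or velocity is 0).
Q = Σ qᵢ = 1.609 m³/s

1.61 m³/s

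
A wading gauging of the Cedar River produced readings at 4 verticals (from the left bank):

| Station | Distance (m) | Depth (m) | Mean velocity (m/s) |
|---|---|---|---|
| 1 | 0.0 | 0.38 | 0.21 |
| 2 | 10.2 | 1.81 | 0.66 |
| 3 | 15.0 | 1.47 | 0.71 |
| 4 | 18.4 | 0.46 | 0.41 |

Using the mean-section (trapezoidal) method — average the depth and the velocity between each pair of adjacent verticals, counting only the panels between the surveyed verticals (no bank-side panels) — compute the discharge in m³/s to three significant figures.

Panel 1-2: Δb = 10.2 m, d̄ = (0.38+1.81)/2 = 1.095, v̄ = (0.21+0.66)/2 = 0.435 → q = 10.2×1.095×0.435 = 4.859 m³/s
Panel 2-3: Δb = 4.8 m, d̄ = (1.81+1.47)/2 = 1.64, v̄ = (0.66+0.71)/2 = 0.685 → q = 4.8×1.64×0.685 = 5.392 m³/s
Panel 3-4: Δb = 3.4 m, d̄ = (1.47+0.46)/2 = 0.965, v̄ = (0.71+0.41)/2 = 0.56 → q = 3.4×0.965×0.56 = 1.837 m³/s
Q = Σ q = 12.09 m³/s

12.1 m³/s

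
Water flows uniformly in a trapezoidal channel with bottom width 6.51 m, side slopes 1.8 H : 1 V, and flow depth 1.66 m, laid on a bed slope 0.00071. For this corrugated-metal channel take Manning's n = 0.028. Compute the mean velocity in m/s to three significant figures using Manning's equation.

A = (b + z·y)·y = (6.51 + 1.8×1.66)×1.66 = 15.77 m²
P = b + 2y√(1+z²) = 6.51 + 2×1.66×√(1+1.8²) = 13.35 m
R = A/P = 15.77/13.35 = 1.181 m
Q = (1/n)·A·R^(2/3)·S^(1/2) = (1/0.028) × 15.77 × 1.181^(2/3) × 0.00071^(1/2) = 16.77 m³/s
V = Q/A = 16.77/15.77 = 1.063 m/s

1.06 m/s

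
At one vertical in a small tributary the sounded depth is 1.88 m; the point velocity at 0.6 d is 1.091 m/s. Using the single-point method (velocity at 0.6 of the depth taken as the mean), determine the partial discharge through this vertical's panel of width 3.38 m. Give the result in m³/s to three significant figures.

6.93 m³/s

v̄ = v₀.₆ = 1.091 m/s
q = v̄ × d × w = 1.091 × 1.88 × 3.38 = 6.933 m³/s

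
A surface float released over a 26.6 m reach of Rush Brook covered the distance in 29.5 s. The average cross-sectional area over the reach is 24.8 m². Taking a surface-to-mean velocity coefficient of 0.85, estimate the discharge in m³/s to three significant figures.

v_surface = L / t̄ = 26.6 / 29.5 = 0.9017 m/s
v_mean = 0.85 × 0.9017 = 0.7664 m/s
Q = A × v_mean = 24.8 × 0.7664 = 19.01 m³/s

19.0 m³/s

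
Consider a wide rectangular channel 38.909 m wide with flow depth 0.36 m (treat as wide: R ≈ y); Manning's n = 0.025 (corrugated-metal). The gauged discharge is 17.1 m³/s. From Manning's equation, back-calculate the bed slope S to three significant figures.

0.00364

A = b·y = 38.909 × 0.36 = 14.01 m²
Wide channel: R ≈ y = 0.36 m
S = (Q·n / (1·A·R^(2/3)))² = (17.1×0.025 / (1×14.01×0.5061))² = 0.003637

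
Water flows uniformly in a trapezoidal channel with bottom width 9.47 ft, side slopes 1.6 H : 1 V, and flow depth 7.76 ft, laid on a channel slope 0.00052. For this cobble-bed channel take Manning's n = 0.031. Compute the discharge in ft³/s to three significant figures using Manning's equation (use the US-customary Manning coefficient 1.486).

497 ft³/s

A = (b + z·y)·y = (9.47 + 1.6×7.76)×7.76 = 169.8 ft²
P = b + 2y√(1+z²) = 9.47 + 2×7.76×√(1+1.6²) = 38.75 ft
R = A/P = 169.8/38.75 = 4.382 ft
Q = (1.486/n)·A·R^(2/3)·S^(1/2) = (1.486/0.031) × 169.8 × 4.382^(2/3) × 0.00052^(1/2) = 497.2 ft³/s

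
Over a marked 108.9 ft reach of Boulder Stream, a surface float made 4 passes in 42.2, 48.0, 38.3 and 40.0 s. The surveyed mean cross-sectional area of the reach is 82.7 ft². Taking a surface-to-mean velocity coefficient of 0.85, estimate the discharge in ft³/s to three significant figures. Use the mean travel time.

t̄ = (42.2 + 48.0 + 38.3 + 40.0) / 4 = 42.125 s
v_surface = L / t̄ = 108.9 / 42.125 = 2.585 ft/s
v_mean = 0.85 × 2.585 = 2.197 ft/s
Q = A × v_mean = 82.7 × 2.197 = 181.7 ft³/s

182 ft³/s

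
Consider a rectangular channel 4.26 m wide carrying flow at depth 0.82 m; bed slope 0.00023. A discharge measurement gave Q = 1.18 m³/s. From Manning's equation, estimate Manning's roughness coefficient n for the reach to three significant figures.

0.0317

A = b·y = 4.26 × 0.82 = 3.493 m²
P = b + 2y = 4.26 + 2×0.82 = 5.900 m
R = A/P = 3.493/5.900 = 0.5921 m
n = (1/Q)·A·R^(2/3)·S^(1/2) = (1/1.18) × 3.493 × 0.7051 × 0.01517 = 0.03166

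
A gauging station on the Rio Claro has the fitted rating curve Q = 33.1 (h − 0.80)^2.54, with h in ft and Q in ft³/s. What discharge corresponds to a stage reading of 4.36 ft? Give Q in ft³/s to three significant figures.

833 ft³/s

Q = 33.1 × (4.36 − 0.80)^2.54 = 33.1 × 3.56^2.54 = 832.7 ft³/s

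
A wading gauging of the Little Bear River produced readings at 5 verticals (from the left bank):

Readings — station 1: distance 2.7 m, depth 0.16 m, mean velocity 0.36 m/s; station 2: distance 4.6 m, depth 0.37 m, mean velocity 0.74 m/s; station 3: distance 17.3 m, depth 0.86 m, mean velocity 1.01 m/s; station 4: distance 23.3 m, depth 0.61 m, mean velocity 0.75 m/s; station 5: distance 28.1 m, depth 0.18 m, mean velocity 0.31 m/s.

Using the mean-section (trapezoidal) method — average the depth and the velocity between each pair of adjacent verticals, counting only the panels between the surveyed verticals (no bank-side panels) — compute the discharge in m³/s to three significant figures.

Panel 1-2: Δb = 1.9 m, d̄ = (0.16+0.37)/2 = 0.265, v̄ = (0.36+0.74)/2 = 0.55 → q = 1.9×0.265×0.55 = 0.2769 m³/s
Panel 2-3: Δb = 12.7 m, d̄ = (0.37+0.86)/2 = 0.615, v̄ = (0.74+1.01)/2 = 0.875 → q = 12.7×0.615×0.875 = 6.834 m³/s
Panel 3-4: Δb = 6 m, d̄ = (0.86+0.61)/2 = 0.735, v̄ = (1.01+0.75)/2 = 0.88 → q = 6×0.735×0.88 = 3.881 m³/s
Panel 4-5: Δb = 4.8 m, d̄ = (0.61+0.18)/2 = 0.395, v̄ = (0.75+0.31)/2 = 0.53 → q = 4.8×0.395×0.53 = 1.005 m³/s
Q = Σ q = 12.00 m³/s

12.0 m³/s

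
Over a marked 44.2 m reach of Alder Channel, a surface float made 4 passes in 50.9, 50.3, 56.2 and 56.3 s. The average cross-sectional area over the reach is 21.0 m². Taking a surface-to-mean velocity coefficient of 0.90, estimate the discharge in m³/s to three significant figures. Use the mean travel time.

t̄ = (50.9 + 50.3 + 56.2 + 56.3) / 4 = 53.425 s
v_surface = L / t̄ = 44.2 / 53.425 = 0.8273 m/s
v_mean = 0.90 × 0.8273 = 0.7446 m/s
Q = A × v_mean = 21.0 × 0.7446 = 15.64 m³/s

15.6 m³/s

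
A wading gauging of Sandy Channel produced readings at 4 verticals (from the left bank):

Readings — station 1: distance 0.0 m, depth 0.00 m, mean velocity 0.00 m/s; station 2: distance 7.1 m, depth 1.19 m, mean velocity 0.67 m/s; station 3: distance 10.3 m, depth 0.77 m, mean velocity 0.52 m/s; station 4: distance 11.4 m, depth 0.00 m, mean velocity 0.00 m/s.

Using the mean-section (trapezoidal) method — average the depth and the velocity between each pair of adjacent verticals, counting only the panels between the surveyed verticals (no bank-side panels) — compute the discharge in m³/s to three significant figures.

Panel 1-2: Δb = 7.1 m, d̄ = (0.00+1.19)/2 = 0.595, v̄ = (0.00+0.67)/2 = 0.335 → q = 7.1×0.595×0.335 = 1.415 m³/s
Panel 2-3: Δb = 3.2 m, d̄ = (1.19+0.77)/2 = 0.98, v̄ = (0.67+0.52)/2 = 0.595 → q = 3.2×0.98×0.595 = 1.866 m³/s
Panel 3-4: Δb = 1.1 m, d̄ = (0.77+0.00)/2 = 0.385, v̄ = (0.52+0.00)/2 = 0.26 → q = 1.1×0.385×0.26 = 0.1101 m³/s
Q = Σ q = 3.391 m³/s

3.39 m³/s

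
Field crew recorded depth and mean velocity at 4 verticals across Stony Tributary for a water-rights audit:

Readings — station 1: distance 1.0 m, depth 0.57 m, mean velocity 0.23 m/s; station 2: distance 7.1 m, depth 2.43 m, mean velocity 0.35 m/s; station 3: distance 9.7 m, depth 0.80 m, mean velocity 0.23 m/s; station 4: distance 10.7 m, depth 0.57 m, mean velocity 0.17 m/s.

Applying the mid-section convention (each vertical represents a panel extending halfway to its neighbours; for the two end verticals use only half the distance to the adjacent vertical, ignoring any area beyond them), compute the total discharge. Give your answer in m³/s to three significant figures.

w_1 = (7.1 − 1.0)/2 = 3.05 m; q_1 = 0.23 × 0.57 × 3.05 = 0.3999 m³/s
w_2 = (9.7 − 1.0)/2 = 4.35 m; q_2 = 0.35 × 2.43 × 4.35 = 3.700 m³/s
w_3 = (10.7 − 7.1)/2 = 1.8 m; q_3 = 0.23 × 0.80 × 1.8 = 0.3312 m³/s
w_4 = (10.7 − 9.7)/2 = 0.5 m; q_4 = 0.17 × 0.57 × 0.5 = 0.04845 m³/s
Q = Σ qᵢ = 4.479 m³/s

4.48 m³/s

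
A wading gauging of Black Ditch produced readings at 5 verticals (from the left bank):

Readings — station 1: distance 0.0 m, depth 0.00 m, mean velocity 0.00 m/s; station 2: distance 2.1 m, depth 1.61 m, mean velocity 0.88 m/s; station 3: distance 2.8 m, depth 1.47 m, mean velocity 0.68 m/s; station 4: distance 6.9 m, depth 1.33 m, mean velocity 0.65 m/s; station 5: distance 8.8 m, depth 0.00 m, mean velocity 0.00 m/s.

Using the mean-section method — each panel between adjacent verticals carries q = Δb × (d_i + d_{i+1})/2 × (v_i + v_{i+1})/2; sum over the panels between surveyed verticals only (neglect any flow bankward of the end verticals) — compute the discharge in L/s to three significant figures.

5810 L/s

Panel 1-2: Δb = 2.1 m, d̄ = (0.00+1.61)/2 = 0.805, v̄ = (0.00+0.88)/2 = 0.44 → q = 2.1×0.805×0.44 = 0.7438 m³/s
Panel 2-3: Δb = 0.7 m, d̄ = (1.61+1.47)/2 = 1.54, v̄ = (0.88+0.68)/2 = 0.78 → q = 0.7×1.54×0.78 = 0.8408 m³/s
Panel 3-4: Δb = 4.1 m, d̄ = (1.47+1.33)/2 = 1.4, v̄ = (0.68+0.65)/2 = 0.665 → q = 4.1×1.4×0.665 = 3.817 m³/s
Panel 4-5: Δb = 1.9 m, d̄ = (1.33+0.00)/2 = 0.665, v̄ = (0.65+0.00)/2 = 0.325 → q = 1.9×0.665×0.325 = 0.4106 m³/s
Q = Σ q = 5.812 m³/s
= 5.812 × 1000 = 5812 L/s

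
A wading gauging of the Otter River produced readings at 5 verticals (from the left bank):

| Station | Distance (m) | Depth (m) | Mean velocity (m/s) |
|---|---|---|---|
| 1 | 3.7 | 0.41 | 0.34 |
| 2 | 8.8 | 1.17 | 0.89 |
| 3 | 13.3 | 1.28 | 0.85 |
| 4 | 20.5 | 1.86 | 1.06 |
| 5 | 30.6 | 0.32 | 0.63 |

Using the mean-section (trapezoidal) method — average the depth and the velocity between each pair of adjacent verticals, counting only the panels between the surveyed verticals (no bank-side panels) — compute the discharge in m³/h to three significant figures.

98500 m³/h

Panel 1-2: Δb = 5.1 m, d̄ = (0.41+1.17)/2 = 0.79, v̄ = (0.34+0.89)/2 = 0.615 → q = 5.1×0.79×0.615 = 2.478 m³/s
Panel 2-3: Δb = 4.5 m, d̄ = (1.17+1.28)/2 = 1.225, v̄ = (0.89+0.85)/2 = 0.87 → q = 4.5×1.225×0.87 = 4.796 m³/s
Panel 3-4: Δb = 7.2 m, d̄ = (1.28+1.86)/2 = 1.57, v̄ = (0.85+1.06)/2 = 0.955 → q = 7.2×1.57×0.955 = 10.80 m³/s
Panel 4-5: Δb = 10.1 m, d̄ = (1.86+0.32)/2 = 1.09, v̄ = (1.06+0.63)/2 = 0.845 → q = 10.1×1.09×0.845 = 9.303 m³/s
Q = Σ q = 27.37 m³/s
= 27.37 × 3600 = 98540 m³/h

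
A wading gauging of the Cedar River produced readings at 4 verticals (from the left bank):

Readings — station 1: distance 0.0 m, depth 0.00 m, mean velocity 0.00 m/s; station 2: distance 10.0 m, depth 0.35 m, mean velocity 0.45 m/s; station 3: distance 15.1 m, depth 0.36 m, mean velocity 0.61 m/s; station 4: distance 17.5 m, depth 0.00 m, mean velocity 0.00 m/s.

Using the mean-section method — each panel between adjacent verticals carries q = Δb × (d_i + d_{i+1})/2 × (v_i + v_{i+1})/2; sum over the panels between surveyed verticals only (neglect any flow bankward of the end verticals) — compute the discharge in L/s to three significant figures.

1490 L/s

Panel 1-2: Δb = 10 m, d̄ = (0.00+0.35)/2 = 0.175, v̄ = (0.00+0.45)/2 = 0.225 → q = 10×0.175×0.225 = 0.3938 m³/s
Panel 2-3: Δb = 5.1 m, d̄ = (0.35+0.36)/2 = 0.355, v̄ = (0.45+0.61)/2 = 0.53 → q = 5.1×0.355×0.53 = 0.9596 m³/s
Panel 3-4: Δb = 2.4 m, d̄ = (0.36+0.00)/2 = 0.18, v̄ = (0.61+0.00)/2 = 0.305 → q = 2.4×0.18×0.305 = 0.1318 m³/s
Q = Σ q = 1.485 m³/s
= 1.485 × 1000 = 1485 L/s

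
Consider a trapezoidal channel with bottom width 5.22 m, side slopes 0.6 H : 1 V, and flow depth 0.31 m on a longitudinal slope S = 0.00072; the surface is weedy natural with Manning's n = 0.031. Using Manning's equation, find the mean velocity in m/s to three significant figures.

A = (b + z·y)·y = (5.22 + 0.6×0.31)×0.31 = 1.676 m²
P = b + 2y√(1+z²) = 5.22 + 2×0.31×√(1+0.6²) = 5.943 m
R = A/P = 1.676/5.943 = 0.2820 m
Q = (1/n)·A·R^(2/3)·S^(1/2) = (1/0.031) × 1.676 × 0.2820^(2/3) × 0.00072^(1/2) = 0.6238 m³/s
V = Q/A = 0.6238/1.676 = 0.3722 m/s

0.372 m/s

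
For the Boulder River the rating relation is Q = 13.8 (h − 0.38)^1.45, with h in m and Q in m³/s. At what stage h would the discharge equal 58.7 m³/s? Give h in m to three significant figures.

3.09 m

h − h₀ = (Q/C)^(1/b) = (58.7/13.8)^(1/1.45) = 2.714 m
h = 0.38 + 2.714 = 3.094 m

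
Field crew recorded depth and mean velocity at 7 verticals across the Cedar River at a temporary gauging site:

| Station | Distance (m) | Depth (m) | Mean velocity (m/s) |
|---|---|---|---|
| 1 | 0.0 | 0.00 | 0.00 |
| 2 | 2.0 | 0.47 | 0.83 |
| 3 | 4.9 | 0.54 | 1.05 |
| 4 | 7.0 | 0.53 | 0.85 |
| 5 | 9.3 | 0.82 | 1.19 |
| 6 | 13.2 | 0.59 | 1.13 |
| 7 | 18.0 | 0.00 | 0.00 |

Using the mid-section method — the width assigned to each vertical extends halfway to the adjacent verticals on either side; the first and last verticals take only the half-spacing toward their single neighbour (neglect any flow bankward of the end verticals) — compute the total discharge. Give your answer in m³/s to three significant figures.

9.29 m³/s

w_2 = (4.9 − 0.0)/2 = 2.45 m; q_2 = 0.83 × 0.47 × 2.45 = 0.9557 m³/s
w_3 = (7.0 − 2.0)/2 = 2.5 m; q_3 = 1.05 × 0.54 × 2.5 = 1.418 m³/s
w_4 = (9.3 − 4.9)/2 = 2.2 m; q_4 = 0.85 × 0.53 × 2.2 = 0.9911 m³/s
w_5 = (13.2 − 7.0)/2 = 3.1 m; q_5 = 1.19 × 0.82 × 3.1 = 3.025 m³/s
w_6 = (18.0 − 9.3)/2 = 4.35 m; q_6 = 1.13 × 0.59 × 4.35 = 2.900 m³/s
Stations 1, 7 contribute zero (depth or velocity is 0).
Q = Σ qᵢ = 9.289 m³/s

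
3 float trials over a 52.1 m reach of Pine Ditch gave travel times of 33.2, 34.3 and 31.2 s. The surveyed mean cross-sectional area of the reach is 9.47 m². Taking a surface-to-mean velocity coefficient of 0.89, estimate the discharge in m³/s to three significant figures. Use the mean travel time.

t̄ = (33.2 + 34.3 + 31.2) / 3 = 32.9 s
v_surface = L / t̄ = 52.1 / 32.9 = 1.584 m/s
v_mean = 0.89 × 1.584 = 1.409 m/s
Q = A × v_mean = 9.47 × 1.409 = 13.35 m³/s

13.3 m³/s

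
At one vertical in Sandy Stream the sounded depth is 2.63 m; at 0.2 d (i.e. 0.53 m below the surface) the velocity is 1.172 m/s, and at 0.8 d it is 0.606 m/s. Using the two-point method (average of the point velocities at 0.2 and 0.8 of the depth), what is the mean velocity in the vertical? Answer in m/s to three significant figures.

v̄ = (1.172 + 0.606) / 2 = 0.8890 m/s

0.889 m/s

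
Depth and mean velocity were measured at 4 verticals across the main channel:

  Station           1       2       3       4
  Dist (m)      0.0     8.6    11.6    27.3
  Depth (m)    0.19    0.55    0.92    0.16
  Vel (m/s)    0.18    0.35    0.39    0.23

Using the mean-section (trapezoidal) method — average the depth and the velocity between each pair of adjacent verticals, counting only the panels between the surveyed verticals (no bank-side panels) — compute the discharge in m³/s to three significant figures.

Panel 1-2: Δb = 8.6 m, d̄ = (0.19+0.55)/2 = 0.37, v̄ = (0.18+0.35)/2 = 0.265 → q = 8.6×0.37×0.265 = 0.8432 m³/s
Panel 2-3: Δb = 3 m, d̄ = (0.55+0.92)/2 = 0.735, v̄ = (0.35+0.39)/2 = 0.37 → q = 3×0.735×0.37 = 0.8159 m³/s
Panel 3-4: Δb = 15.7 m, d̄ = (0.92+0.16)/2 = 0.54, v̄ = (0.39+0.23)/2 = 0.31 → q = 15.7×0.54×0.31 = 2.628 m³/s
Q = Σ q = 4.287 m³/s

4.29 m³/s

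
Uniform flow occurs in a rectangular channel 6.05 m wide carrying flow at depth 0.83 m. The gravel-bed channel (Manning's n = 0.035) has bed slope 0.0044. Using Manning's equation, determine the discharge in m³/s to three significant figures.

A = b·y = 6.05 × 0.83 = 5.022 m²
P = b + 2y = 6.05 + 2×0.83 = 7.710 m
R = A/P = 5.022/7.710 = 0.6513 m
Q = (1/n)·A·R^(2/3)·S^(1/2) = (1/0.035) × 5.022 × 0.6513^(2/3) × 0.0044^(1/2) = 7.151 m³/s

7.15 m³/s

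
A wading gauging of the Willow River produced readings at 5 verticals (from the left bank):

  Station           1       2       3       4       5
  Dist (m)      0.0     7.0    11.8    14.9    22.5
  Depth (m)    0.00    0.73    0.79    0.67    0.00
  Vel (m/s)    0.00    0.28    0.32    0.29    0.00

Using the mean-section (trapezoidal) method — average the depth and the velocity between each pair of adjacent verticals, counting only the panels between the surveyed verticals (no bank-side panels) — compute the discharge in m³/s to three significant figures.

Panel 1-2: Δb = 7 m, d̄ = (0.00+0.73)/2 = 0.365, v̄ = (0.00+0.28)/2 = 0.14 → q = 7×0.365×0.14 = 0.3577 m³/s
Panel 2-3: Δb = 4.8 m, d̄ = (0.73+0.79)/2 = 0.76, v̄ = (0.28+0.32)/2 = 0.3 → q = 4.8×0.76×0.3 = 1.094 m³/s
Panel 3-4: Δb = 3.1 m, d̄ = (0.79+0.67)/2 = 0.73, v̄ = (0.32+0.29)/2 = 0.305 → q = 3.1×0.73×0.305 = 0.6902 m³/s
Panel 4-5: Δb = 7.6 m, d̄ = (0.67+0.00)/2 = 0.335, v̄ = (0.29+0.00)/2 = 0.145 → q = 7.6×0.335×0.145 = 0.3692 m³/s
Q = Σ q = 2.511 m³/s

2.51 m³/s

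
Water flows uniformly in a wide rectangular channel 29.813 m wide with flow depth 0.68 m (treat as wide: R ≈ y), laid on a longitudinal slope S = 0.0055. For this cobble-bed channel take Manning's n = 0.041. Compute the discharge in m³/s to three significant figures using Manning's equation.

28.4 m³/s

A = b·y = 29.813 × 0.68 = 20.27 m²
Wide channel: R ≈ y = 0.68 m
Q = (1/n)·A·R^(2/3)·S^(1/2) = (1/0.041) × 20.27 × 0.6800^(2/3) × 0.0055^(1/2) = 28.36 m³/s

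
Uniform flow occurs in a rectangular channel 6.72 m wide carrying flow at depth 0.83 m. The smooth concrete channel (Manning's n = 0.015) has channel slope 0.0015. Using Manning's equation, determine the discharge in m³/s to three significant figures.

11.0 m³/s

A = b·y = 6.72 × 0.83 = 5.578 m²
P = b + 2y = 6.72 + 2×0.83 = 8.380 m
R = A/P = 5.578/8.380 = 0.6656 m
Q = (1/n)·A·R^(2/3)·S^(1/2) = (1/0.015) × 5.578 × 0.6656^(2/3) × 0.0015^(1/2) = 10.98 m³/s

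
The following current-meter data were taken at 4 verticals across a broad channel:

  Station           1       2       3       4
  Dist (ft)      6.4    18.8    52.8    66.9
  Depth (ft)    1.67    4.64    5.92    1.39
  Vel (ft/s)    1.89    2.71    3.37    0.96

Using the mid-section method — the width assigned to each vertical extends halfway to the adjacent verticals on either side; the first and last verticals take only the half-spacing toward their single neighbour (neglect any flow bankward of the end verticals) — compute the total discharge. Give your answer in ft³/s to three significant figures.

801 ft³/s

w_1 = (18.8 − 6.4)/2 = 6.2 ft; q_1 = 1.89 × 1.67 × 6.2 = 19.57 ft³/s
w_2 = (52.8 − 6.4)/2 = 23.2 ft; q_2 = 2.71 × 4.64 × 23.2 = 291.7 ft³/s
w_3 = (66.9 − 18.8)/2 = 24.05 ft; q_3 = 3.37 × 5.92 × 24.05 = 479.8 ft³/s
w_4 = (66.9 − 52.8)/2 = 7.05 ft; q_4 = 0.96 × 1.39 × 7.05 = 9.408 ft³/s
Q = Σ qᵢ = 800.5 ft³/s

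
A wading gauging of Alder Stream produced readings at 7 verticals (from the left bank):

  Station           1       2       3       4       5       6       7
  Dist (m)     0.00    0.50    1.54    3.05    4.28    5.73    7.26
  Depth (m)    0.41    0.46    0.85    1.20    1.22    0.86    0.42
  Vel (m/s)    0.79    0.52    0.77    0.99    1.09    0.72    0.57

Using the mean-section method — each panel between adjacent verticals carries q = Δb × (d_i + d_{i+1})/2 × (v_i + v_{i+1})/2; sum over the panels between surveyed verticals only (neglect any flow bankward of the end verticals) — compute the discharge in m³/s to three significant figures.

5.49 m³/s

Panel 1-2: Δb = 0.5 m, d̄ = (0.41+0.46)/2 = 0.435, v̄ = (0.79+0.52)/2 = 0.655 → q = 0.5×0.435×0.655 = 0.1425 m³/s
Panel 2-3: Δb = 1.04 m, d̄ = (0.46+0.85)/2 = 0.655, v̄ = (0.52+0.77)/2 = 0.645 → q = 1.04×0.655×0.645 = 0.4394 m³/s
Panel 3-4: Δb = 1.51 m, d̄ = (0.85+1.20)/2 = 1.025, v̄ = (0.77+0.99)/2 = 0.88 → q = 1.51×1.025×0.88 = 1.362 m³/s
Panel 4-5: Δb = 1.23 m, d̄ = (1.20+1.22)/2 = 1.21, v̄ = (0.99+1.09)/2 = 1.04 → q = 1.23×1.21×1.04 = 1.548 m³/s
Panel 5-6: Δb = 1.45 m, d̄ = (1.22+0.86)/2 = 1.04, v̄ = (1.09+0.72)/2 = 0.905 → q = 1.45×1.04×0.905 = 1.365 m³/s
Panel 6-7: Δb = 1.53 m, d̄ = (0.86+0.42)/2 = 0.64, v̄ = (0.72+0.57)/2 = 0.645 → q = 1.53×0.64×0.645 = 0.6316 m³/s
Q = Σ q = 5.488 m³/s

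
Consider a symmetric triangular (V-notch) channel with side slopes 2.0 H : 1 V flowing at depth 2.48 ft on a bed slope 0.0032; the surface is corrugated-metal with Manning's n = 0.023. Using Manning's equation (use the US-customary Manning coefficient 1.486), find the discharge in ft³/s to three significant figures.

A = z·y² = 2.0×2.48² = 12.30 ft²
P = 2y√(1+z²) = 2×2.48×√(1+2.0²) = 11.09 ft
R = A/P = 12.30/11.09 = 1.109 ft
Q = (1.486/n)·A·R^(2/3)·S^(1/2) = (1.486/0.023) × 12.30 × 1.109^(2/3) × 0.0032^(1/2) = 48.17 ft³/s

48.2 ft³/s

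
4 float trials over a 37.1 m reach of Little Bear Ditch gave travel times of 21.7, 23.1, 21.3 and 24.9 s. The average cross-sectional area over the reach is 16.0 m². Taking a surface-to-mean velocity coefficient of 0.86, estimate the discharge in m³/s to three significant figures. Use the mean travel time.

t̄ = (21.7 + 23.1 + 21.3 + 24.9) / 4 = 22.75 s
v_surface = L / t̄ = 37.1 / 22.75 = 1.631 m/s
v_mean = 0.86 × 1.631 = 1.402 m/s
Q = A × v_mean = 16.0 × 1.402 = 22.44 m³/s

22.4 m³/s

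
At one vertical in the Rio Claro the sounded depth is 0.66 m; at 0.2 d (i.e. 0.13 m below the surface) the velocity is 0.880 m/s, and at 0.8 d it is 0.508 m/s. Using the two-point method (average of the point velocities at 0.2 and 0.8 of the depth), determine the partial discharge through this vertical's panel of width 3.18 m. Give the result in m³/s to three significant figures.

1.46 m³/s

v̄ = (0.880 + 0.508) / 2 = 0.6940 m/s
q = v̄ × d × w = 0.6940 × 0.66 × 3.18 = 1.457 m³/s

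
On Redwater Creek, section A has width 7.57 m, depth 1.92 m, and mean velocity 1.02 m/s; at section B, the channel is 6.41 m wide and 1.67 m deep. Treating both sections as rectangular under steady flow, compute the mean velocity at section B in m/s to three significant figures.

Q = A₁V₁ = (7.57×1.92) × 1.02 = 14.83 m³/s
A₂ = 6.41 × 1.67 = 10.70 m²
V₂ = Q/A₂ = 14.83/10.70 = 1.385 m/s

1.38 m/s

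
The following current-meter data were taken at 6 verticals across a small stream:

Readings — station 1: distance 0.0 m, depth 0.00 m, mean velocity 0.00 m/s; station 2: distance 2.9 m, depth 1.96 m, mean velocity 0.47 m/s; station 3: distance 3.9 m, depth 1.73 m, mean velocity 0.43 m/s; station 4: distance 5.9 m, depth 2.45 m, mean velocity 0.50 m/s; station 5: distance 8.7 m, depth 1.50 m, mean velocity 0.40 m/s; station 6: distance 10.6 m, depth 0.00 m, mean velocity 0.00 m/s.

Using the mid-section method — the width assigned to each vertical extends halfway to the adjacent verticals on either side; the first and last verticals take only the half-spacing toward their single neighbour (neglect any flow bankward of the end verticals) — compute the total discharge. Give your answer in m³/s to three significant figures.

7.26 m³/s

w_2 = (3.9 − 0.0)/2 = 1.95 m; q_2 = 0.47 × 1.96 × 1.95 = 1.796 m³/s
w_3 = (5.9 − 2.9)/2 = 1.5 m; q_3 = 0.43 × 1.73 × 1.5 = 1.116 m³/s
w_4 = (8.7 − 3.9)/2 = 2.4 m; q_4 = 0.50 × 2.45 × 2.4 = 2.940 m³/s
w_5 = (10.6 − 5.9)/2 = 2.35 m; q_5 = 0.40 × 1.50 × 2.35 = 1.410 m³/s
Stations 1, 6 contribute zero (depth or velocity is 0).
Q = Σ qᵢ = 7.262 m³/s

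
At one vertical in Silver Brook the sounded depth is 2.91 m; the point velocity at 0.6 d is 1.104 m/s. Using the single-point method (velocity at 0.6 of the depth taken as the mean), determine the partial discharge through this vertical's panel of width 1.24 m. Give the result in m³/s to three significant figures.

3.98 m³/s

v̄ = v₀.₆ = 1.104 m/s
q = v̄ × d × w = 1.104 × 2.91 × 1.24 = 3.984 m³/s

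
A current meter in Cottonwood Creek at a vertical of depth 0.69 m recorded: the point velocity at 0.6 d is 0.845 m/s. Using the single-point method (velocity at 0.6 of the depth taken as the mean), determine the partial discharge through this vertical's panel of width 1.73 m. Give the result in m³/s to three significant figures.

v̄ = v₀.₆ = 0.845 m/s
q = v̄ × d × w = 0.8450 × 0.69 × 1.73 = 1.009 m³/s

1.01 m³/s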